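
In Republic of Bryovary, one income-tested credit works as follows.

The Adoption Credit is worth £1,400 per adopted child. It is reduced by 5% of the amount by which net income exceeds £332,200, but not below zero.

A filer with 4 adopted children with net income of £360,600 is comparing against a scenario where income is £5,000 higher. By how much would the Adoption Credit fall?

At £360,600 — base = 4 × £1,400 = £5,600. 5% of the £28,400 excess over £332,200 is £1,420; credit = £5,600 − £1,420 = £4,180.
At £365,600 — base = 4 × £1,400 = £5,600. 5% of the £33,400 excess over £332,200 is £1,670; credit = £5,600 − £1,670 = £3,930.
Lost: £4,180 − £3,930 = £250.

£250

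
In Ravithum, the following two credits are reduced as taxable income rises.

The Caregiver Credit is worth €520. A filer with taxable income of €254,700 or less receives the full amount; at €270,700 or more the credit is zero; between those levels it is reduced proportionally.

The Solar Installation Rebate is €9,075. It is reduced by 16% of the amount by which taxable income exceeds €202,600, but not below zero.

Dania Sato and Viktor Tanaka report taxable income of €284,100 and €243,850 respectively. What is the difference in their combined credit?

€2,995

Dania (€284,100): Caregiver Credit: €284,100 is at or above €270,700, so the credit is €0. Solar Installation Rebate: 16% of the €81,500 excess over €202,600 is €13,040 ≥ base, so the credit is €0. total €0 + €0 = €0
Viktor (€243,850): Caregiver Credit: €243,850 is at or below the €254,700 threshold, so the full €520 applies. Solar Installation Rebate: 16% of the €41,250 excess over €202,600 is €6,600; credit = €9,075 − €6,600 = €2,475. total €520 + €2,475 = €2,995
Difference: |€0 − €2,995| = €2,995.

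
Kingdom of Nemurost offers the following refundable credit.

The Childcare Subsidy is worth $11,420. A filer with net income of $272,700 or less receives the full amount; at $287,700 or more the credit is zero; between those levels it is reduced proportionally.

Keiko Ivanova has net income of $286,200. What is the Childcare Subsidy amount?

$1,142

Childcare Subsidy: $286,200 is $13,500 into a $15,000 phase-out range, leaving 1,500/15,000 of the credit: $11,420 × 1,500/15,000 = $1,142.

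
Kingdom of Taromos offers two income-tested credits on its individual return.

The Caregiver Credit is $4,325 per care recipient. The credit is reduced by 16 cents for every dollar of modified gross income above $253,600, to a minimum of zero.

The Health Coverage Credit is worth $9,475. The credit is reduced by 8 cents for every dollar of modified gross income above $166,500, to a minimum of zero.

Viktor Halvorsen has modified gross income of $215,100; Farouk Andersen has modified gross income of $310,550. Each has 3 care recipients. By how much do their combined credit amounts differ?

Viktor ($215,100): Caregiver Credit: base = 3 × $4,325 = $12,975. $215,100 is at or below the $253,600 threshold, so the full $12,975 applies. Health Coverage Credit: 8% of the $48,600 excess over $166,500 is $3,888; credit = $9,475 − $3,888 = $5,587. total $12,975 + $5,587 = $18,562
Farouk ($310,550): Caregiver Credit: base = 3 × $4,325 = $12,975. 16% of the $56,950 excess over $253,600 is $9,112; credit = $12,975 − $9,112 = $3,863. Health Coverage Credit: 8% of the $144,050 excess over $166,500 is $11,524 ≥ base, so the credit is $0. total $3,863 + $0 = $3,863
Difference: |$18,562 − $3,863| = $14,699.

$14,699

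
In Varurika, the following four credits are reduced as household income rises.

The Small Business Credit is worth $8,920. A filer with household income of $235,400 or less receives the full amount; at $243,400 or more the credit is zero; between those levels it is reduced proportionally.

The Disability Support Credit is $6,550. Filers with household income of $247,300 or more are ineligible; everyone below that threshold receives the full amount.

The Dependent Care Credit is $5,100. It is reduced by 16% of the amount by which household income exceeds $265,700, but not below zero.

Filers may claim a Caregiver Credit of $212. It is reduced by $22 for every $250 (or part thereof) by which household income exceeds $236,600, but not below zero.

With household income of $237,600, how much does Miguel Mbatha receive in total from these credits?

Small Business Credit: $237,600 is $2,200 into a $8,000 phase-out range, leaving 5,800/8,000 of the credit: $8,920 × 5,800/8,000 = $6,467.
Disability Support Credit: $237,600 is below the $247,300 cutoff, so the full $6,550 applies.
Dependent Care Credit: $237,600 is at or below the $265,700 threshold, so the full $5,100 applies.
Caregiver Credit: income exceeds $236,600 by $1,000, which is 4 full-or-partial $250 increments; reduction = 4 × $22 = $88, leaving $124.
Total: $6,467 + $6,550 + $5,100 + $124 = $18,241.

$18,241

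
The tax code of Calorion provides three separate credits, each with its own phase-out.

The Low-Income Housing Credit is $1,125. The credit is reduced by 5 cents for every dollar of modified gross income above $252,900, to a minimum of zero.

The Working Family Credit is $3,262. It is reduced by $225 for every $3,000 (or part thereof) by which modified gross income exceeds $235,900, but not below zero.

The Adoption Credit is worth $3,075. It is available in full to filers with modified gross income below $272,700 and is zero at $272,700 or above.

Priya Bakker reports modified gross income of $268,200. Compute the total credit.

$4,222

Low-Income Housing Credit: 5% of the $15,300 excess over $252,900 is $765; credit = $1,125 − $765 = $360.
Working Family Credit: income exceeds $235,900 by $32,300, which is 11 full-or-partial $3,000 increments; reduction = 11 × $225 = $2,475, leaving $787.
Adoption Credit: $268,200 is below the $272,700 cutoff, so the full $3,075 applies.
Total: $360 + $787 + $3,075 = $4,222.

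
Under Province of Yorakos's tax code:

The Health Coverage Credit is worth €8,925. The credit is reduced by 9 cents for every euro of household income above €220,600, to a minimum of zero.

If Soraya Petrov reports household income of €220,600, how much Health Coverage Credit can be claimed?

€8,925

Health Coverage Credit: €220,600 is at or below the €220,600 threshold, so the full €8,925 applies.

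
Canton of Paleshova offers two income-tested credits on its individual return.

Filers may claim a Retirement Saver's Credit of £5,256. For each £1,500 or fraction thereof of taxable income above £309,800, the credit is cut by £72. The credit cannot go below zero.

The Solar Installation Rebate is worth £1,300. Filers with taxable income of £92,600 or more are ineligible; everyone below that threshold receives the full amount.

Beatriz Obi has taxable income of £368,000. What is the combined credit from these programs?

Retirement Saver's Credit: income exceeds £309,800 by £58,200, which is 39 full-or-partial £1,500 increments; reduction = 39 × £72 = £2,808, leaving £2,448.
Solar Installation Rebate: £368,000 meets or exceeds the £92,600 cutoff, so the credit is £0.
Total: £2,448 + £0 = £2,448.

£2,448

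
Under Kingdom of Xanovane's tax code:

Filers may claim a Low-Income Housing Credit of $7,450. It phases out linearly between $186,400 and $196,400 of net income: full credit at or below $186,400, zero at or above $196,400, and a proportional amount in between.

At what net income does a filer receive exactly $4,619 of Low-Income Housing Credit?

$190,200

$4,619 is 4,619/7,450 of the full $7,450, so 2,831/7,450 of the $10,000 range has been used: income = $186,400 + $10,000 × 2,831/7,450 = $190,200.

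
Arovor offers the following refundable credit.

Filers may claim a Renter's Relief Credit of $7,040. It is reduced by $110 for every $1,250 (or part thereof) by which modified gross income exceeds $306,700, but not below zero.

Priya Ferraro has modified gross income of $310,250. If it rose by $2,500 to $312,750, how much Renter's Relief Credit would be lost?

$220

At $310,250 — income exceeds $306,700 by $3,550, which is 3 full-or-partial $1,250 increments; reduction = 3 × $110 = $330, leaving $6,710.
At $312,750 — income exceeds $306,700 by $6,050, which is 5 full-or-partial $1,250 increments; reduction = 5 × $110 = $550, leaving $6,490.
Lost: $6,710 − $6,490 = $220.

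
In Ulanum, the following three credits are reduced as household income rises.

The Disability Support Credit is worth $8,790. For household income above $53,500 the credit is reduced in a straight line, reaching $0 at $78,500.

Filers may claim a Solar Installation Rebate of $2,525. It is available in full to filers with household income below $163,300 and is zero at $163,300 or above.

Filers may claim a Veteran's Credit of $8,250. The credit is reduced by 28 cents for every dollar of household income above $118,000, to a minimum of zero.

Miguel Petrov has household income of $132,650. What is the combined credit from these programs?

$6,673

Disability Support Credit: $132,650 is at or above $78,500, so the credit is $0.
Solar Installation Rebate: $132,650 is below the $163,300 cutoff, so the full $2,525 applies.
Veteran's Credit: 28% of the $14,650 excess over $118,000 is $4,102; credit = $8,250 − $4,102 = $4,148.
Total: $0 + $2,525 + $4,148 = $6,673.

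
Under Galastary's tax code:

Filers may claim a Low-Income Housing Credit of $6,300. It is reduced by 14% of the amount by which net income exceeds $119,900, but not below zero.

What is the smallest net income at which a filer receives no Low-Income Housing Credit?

$164,900

The credit falls by 14% of each dollar above $119,900, so it reaches zero when the excess is $6,300 / 14% = $45,000: income = $119,900 + $45,000 = $164,900.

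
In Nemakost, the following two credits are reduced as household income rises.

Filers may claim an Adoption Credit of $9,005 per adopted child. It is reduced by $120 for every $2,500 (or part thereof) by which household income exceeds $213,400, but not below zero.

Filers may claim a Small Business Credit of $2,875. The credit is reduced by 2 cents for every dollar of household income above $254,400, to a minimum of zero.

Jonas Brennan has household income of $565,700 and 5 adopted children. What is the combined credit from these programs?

$28,105

Adoption Credit: base = 5 × $9,005 = $45,025. income exceeds $213,400 by $352,300, which is 141 full-or-partial $2,500 increments; reduction = 141 × $120 = $16,920, leaving $28,105.
Small Business Credit: 2% of the $311,300 excess over $254,400 is $6,226 ≥ base, so the credit is $0.
Total: $28,105 + $0 = $28,105.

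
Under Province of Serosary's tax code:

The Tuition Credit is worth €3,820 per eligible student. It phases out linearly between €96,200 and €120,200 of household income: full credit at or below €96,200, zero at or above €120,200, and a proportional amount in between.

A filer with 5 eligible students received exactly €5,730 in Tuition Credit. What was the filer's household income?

Full credit = 5 × €3,820 = €19,100.
€5,730 is 5,730/19,100 of the full €19,100, so 13,370/19,100 of the €24,000 range has been used: income = €96,200 + €24,000 × 13,370/19,100 = €113,000.

€113,000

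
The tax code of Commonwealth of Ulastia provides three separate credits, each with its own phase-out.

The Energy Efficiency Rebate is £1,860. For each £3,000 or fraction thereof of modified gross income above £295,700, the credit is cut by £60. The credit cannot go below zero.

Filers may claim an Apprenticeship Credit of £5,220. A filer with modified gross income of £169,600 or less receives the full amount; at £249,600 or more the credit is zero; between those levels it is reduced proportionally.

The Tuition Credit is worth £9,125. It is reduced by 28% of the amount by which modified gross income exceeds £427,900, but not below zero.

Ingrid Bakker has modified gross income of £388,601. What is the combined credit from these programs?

£9,125

Energy Efficiency Rebate: income exceeds £295,700 by £92,901 → 31 increments × £60 = £1,860 ≥ base, so the credit is £0.
Apprenticeship Credit: £388,601 is at or above £249,600, so the credit is £0.
Tuition Credit: £388,601 is at or below the £427,900 threshold, so the full £9,125 applies.
Total: £0 + £0 + £9,125 = £9,125.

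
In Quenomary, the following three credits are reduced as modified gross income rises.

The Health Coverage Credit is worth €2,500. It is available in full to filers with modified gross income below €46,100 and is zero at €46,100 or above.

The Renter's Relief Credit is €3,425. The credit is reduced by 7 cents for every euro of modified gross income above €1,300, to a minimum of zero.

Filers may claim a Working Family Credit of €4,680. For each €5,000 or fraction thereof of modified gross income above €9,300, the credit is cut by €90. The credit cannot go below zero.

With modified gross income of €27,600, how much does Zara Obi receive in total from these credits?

Health Coverage Credit: €27,600 is below the €46,100 cutoff, so the full €2,500 applies.
Renter's Relief Credit: 7% of the €26,300 excess over €1,300 is €1,841; credit = €3,425 − €1,841 = €1,584.
Working Family Credit: income exceeds €9,300 by €18,300, which is 4 full-or-partial €5,000 increments; reduction = 4 × €90 = €360, leaving €4,320.
Total: €2,500 + €1,584 + €4,320 = €8,404.

€8,404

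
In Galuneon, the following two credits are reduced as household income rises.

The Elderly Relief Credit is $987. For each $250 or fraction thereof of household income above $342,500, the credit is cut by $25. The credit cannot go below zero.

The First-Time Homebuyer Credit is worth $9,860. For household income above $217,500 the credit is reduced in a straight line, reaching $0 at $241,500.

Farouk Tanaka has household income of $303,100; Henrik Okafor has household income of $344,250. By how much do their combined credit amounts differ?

Farouk ($303,100): Elderly Relief Credit: $303,100 is at or below the $342,500 threshold, so the full $987 applies. First-Time Homebuyer Credit: $303,100 is at or above $241,500, so the credit is $0. total $987 + $0 = $987
Henrik ($344,250): Elderly Relief Credit: income exceeds $342,500 by $1,750, which is 7 full-or-partial $250 increments; reduction = 7 × $25 = $175, leaving $812. First-Time Homebuyer Credit: $344,250 is at or above $241,500, so the credit is $0. total $812 + $0 = $812
Difference: |$987 − $812| = $175.

$175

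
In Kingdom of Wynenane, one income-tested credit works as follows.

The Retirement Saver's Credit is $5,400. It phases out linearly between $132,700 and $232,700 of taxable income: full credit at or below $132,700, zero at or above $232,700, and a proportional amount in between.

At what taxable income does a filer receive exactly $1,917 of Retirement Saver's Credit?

$1,917 is 1,917/5,400 of the full $5,400, so 3,483/5,400 of the $100,000 range has been used: income = $132,700 + $100,000 × 3,483/5,400 = $197,200.

$197,200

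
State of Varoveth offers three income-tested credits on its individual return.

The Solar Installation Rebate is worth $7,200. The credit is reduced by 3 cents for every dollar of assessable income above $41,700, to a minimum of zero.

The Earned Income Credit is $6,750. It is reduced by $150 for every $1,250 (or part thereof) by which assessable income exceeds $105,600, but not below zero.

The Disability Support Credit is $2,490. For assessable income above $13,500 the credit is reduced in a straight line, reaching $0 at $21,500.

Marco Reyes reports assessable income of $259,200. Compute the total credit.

$675

Solar Installation Rebate: 3% of the $217,500 excess over $41,700 is $6,525; credit = $7,200 − $6,525 = $675.
Earned Income Credit: income exceeds $105,600 by $153,600 → 123 increments × $150 = $18,450 ≥ base, so the credit is $0.
Disability Support Credit: $259,200 is at or above $21,500, so the credit is $0.
Total: $675 + $0 + $0 = $675.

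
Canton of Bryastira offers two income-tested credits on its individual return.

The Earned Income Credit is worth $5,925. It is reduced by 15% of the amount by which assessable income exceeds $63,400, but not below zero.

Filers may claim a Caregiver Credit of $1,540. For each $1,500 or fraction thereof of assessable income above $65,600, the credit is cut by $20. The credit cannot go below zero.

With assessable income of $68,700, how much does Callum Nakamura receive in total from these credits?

$6,610

Earned Income Credit: 15% of the $5,300 excess over $63,400 is $795; credit = $5,925 − $795 = $5,130.
Caregiver Credit: income exceeds $65,600 by $3,100, which is 3 full-or-partial $1,500 increments; reduction = 3 × $20 = $60, leaving $1,480.
Total: $5,130 + $1,480 = $6,610.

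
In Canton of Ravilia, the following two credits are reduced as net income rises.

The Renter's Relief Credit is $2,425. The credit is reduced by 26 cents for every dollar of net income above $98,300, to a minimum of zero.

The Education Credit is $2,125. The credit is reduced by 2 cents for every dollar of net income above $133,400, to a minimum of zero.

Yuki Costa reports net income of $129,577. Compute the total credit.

Renter's Relief Credit: 26% of the $31,277 excess over $98,300 is $8,132.02 ≥ base, so the credit is $0.
Education Credit: $129,577 is at or below the $133,400 threshold, so the full $2,125 applies.
Total: $0 + $2,125 = $2,125.

$2,125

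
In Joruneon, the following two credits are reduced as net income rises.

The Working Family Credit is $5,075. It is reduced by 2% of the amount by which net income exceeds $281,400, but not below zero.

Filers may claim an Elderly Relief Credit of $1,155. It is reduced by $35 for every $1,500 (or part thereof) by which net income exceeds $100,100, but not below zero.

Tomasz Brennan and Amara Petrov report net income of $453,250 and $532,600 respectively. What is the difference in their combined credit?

$1,587

Tomasz ($453,250): Working Family Credit: 2% of the $171,850 excess over $281,400 is $3,437; credit = $5,075 − $3,437 = $1,638. Elderly Relief Credit: income exceeds $100,100 by $353,150 → 236 increments × $35 = $8,260 ≥ base, so the credit is $0. total $1,638 + $0 = $1,638
Amara ($532,600): Working Family Credit: 2% of the $251,200 excess over $281,400 is $5,024; credit = $5,075 − $5,024 = $51. Elderly Relief Credit: income exceeds $100,100 by $432,500 → 289 increments × $35 = $10,115 ≥ base, so the credit is $0. total $51 + $0 = $51
Difference: |$1,638 − $51| = $1,587.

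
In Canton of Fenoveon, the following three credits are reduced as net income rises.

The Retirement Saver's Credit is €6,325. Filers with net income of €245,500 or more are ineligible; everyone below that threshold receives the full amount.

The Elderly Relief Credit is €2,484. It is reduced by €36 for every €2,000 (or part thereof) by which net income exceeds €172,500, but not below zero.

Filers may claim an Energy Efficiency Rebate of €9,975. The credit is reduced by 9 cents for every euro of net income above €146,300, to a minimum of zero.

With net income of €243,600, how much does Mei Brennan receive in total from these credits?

€8,731

Retirement Saver's Credit: €243,600 is below the €245,500 cutoff, so the full €6,325 applies.
Elderly Relief Credit: income exceeds €172,500 by €71,100, which is 36 full-or-partial €2,000 increments; reduction = 36 × €36 = €1,296, leaving €1,188.
Energy Efficiency Rebate: 9% of the €97,300 excess over €146,300 is €8,757; credit = €9,975 − €8,757 = €1,218.
Total: €6,325 + €1,188 + €1,218 = €8,731.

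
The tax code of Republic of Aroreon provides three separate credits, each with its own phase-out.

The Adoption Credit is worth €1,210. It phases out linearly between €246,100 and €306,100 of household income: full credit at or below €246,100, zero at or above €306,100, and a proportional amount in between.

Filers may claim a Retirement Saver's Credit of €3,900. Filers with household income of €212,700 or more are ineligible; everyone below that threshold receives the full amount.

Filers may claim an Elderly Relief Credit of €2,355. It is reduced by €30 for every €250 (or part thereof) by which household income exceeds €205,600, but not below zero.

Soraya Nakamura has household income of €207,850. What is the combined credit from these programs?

Adoption Credit: €207,850 is at or below the €246,100 threshold, so the full €1,210 applies.
Retirement Saver's Credit: €207,850 is below the €212,700 cutoff, so the full €3,900 applies.
Elderly Relief Credit: income exceeds €205,600 by €2,250, which is 9 full-or-partial €250 increments; reduction = 9 × €30 = €270, leaving €2,085.
Total: €1,210 + €3,900 + €2,085 = €7,195.

€7,195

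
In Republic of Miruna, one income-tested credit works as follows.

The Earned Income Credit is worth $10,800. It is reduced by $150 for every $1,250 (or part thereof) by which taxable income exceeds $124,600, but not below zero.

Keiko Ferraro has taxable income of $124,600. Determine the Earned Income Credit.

Earned Income Credit: $124,600 is at or below the $124,600 threshold, so the full $10,800 applies.

$10,800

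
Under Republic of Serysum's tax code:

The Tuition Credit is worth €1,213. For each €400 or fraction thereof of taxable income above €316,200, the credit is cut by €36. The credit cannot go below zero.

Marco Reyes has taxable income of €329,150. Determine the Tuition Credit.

Tuition Credit: income exceeds €316,200 by €12,950, which is 33 full-or-partial €400 increments; reduction = 33 × €36 = €1,188, leaving €25.

€25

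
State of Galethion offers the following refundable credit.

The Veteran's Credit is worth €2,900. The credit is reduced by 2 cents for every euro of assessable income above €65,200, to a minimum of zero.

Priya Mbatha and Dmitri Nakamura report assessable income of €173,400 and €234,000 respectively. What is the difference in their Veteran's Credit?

€736

Priya (€173,400): Veteran's Credit: 2% of the €108,200 excess over €65,200 is €2,164; credit = €2,900 − €2,164 = €736.
Dmitri (€234,000): Veteran's Credit: 2% of the €168,800 excess over €65,200 is €3,376 ≥ base, so the credit is €0.
Difference: |€736 − €0| = €736.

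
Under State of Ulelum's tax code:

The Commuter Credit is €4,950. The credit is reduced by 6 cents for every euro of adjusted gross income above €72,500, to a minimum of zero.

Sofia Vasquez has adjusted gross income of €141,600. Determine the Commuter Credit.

€804

Commuter Credit: 6% of the €69,100 excess over €72,500 is €4,146; credit = €4,950 − €4,146 = €804.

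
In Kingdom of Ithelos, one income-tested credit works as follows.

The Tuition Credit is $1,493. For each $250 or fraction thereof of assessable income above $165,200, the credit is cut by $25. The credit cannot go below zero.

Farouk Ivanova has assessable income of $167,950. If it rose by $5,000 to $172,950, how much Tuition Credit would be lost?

$500

At $167,950 — income exceeds $165,200 by $2,750, which is 11 full-or-partial $250 increments; reduction = 11 × $25 = $275, leaving $1,218.
At $172,950 — income exceeds $165,200 by $7,750, which is 31 full-or-partial $250 increments; reduction = 31 × $25 = $775, leaving $718.
Lost: $1,218 − $718 = $500.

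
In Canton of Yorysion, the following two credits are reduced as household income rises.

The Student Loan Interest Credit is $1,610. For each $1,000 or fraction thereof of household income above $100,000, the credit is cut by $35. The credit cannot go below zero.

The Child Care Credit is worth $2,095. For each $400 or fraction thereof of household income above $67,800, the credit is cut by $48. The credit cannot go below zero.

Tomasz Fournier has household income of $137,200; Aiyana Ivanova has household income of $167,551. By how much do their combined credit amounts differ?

$280

Tomasz ($137,200): Student Loan Interest Credit: income exceeds $100,000 by $37,200, which is 38 full-or-partial $1,000 increments; reduction = 38 × $35 = $1,330, leaving $280. Child Care Credit: income exceeds $67,800 by $69,400 → 174 increments × $48 = $8,352 ≥ base, so the credit is $0. total $280 + $0 = $280
Aiyana ($167,551): Student Loan Interest Credit: income exceeds $100,000 by $67,551 → 68 increments × $35 = $2,380 ≥ base, so the credit is $0. Child Care Credit: income exceeds $67,800 by $99,751 → 250 increments × $48 = $12,000 ≥ base, so the credit is $0. total $0 + $0 = $0
Difference: |$280 − $0| = $280.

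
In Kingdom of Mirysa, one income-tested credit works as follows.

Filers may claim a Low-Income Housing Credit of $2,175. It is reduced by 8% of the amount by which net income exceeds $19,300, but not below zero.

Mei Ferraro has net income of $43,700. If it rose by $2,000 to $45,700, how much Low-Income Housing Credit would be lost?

At $43,700 — 8% of the $24,400 excess over $19,300 is $1,952; credit = $2,175 − $1,952 = $223.
At $45,700 — 8% of the $26,400 excess over $19,300 is $2,112; credit = $2,175 − $2,112 = $63.
Lost: $223 − $63 = $160.

$160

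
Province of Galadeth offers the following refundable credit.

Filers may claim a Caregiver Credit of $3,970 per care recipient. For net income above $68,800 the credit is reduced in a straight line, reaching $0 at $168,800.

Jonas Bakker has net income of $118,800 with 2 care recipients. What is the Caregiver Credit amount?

Caregiver Credit: base = 2 × $3,970 = $7,940. $118,800 is $50,000 into a $100,000 phase-out range, leaving 50,000/100,000 of the credit: $7,940 × 50,000/100,000 = $3,970.

$3,970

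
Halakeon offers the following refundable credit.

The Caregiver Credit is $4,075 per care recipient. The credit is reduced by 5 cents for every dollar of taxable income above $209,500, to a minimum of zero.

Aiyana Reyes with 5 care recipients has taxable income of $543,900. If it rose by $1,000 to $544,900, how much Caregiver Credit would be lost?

At $543,900 — base = 5 × $4,075 = $20,375. 5% of the $334,400 excess over $209,500 is $16,720; credit = $20,375 − $16,720 = $3,655.
At $544,900 — base = 5 × $4,075 = $20,375. 5% of the $335,400 excess over $209,500 is $16,770; credit = $20,375 − $16,770 = $3,605.
Lost: $3,655 − $3,605 = $50.

$50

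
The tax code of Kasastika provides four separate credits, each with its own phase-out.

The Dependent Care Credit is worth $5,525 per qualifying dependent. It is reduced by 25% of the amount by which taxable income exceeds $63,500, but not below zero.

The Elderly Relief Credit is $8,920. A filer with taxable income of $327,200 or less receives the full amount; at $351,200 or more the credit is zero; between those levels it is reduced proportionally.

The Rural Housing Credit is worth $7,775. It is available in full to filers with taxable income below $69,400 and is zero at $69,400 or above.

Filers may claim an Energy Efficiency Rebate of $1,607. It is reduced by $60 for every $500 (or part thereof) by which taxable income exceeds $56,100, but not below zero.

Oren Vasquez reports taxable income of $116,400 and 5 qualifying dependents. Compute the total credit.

$23,320

Dependent Care Credit: base = 5 × $5,525 = $27,625. 25% of the $52,900 excess over $63,500 is $13,225; credit = $27,625 − $13,225 = $14,400.
Elderly Relief Credit: $116,400 is at or below the $327,200 threshold, so the full $8,920 applies.
Rural Housing Credit: $116,400 meets or exceeds the $69,400 cutoff, so the credit is $0.
Energy Efficiency Rebate: income exceeds $56,100 by $60,300 → 121 increments × $60 = $7,260 ≥ base, so the credit is $0.
Total: $14,400 + $8,920 + $0 + $0 = $23,320.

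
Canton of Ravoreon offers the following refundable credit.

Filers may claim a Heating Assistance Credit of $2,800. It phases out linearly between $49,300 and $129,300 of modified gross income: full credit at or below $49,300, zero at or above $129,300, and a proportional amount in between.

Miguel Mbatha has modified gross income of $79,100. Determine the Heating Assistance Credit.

Heating Assistance Credit: $79,100 is $29,800 into a $80,000 phase-out range, leaving 50,200/80,000 of the credit: $2,800 × 50,200/80,000 = $1,757.

$1,757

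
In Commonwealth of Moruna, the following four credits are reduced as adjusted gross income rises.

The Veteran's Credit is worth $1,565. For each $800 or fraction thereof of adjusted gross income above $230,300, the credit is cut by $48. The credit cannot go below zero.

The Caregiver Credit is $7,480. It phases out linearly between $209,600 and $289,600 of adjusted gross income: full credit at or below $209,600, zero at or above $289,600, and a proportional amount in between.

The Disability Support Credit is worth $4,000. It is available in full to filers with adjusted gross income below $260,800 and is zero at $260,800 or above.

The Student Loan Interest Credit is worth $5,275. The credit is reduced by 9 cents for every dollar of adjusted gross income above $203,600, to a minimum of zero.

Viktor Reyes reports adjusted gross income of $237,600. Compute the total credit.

$12,162

Veteran's Credit: income exceeds $230,300 by $7,300, which is 10 full-or-partial $800 increments; reduction = 10 × $48 = $480, leaving $1,085.
Caregiver Credit: $237,600 is $28,000 into a $80,000 phase-out range, leaving 52,000/80,000 of the credit: $7,480 × 52,000/80,000 = $4,862.
Disability Support Credit: $237,600 is below the $260,800 cutoff, so the full $4,000 applies.
Student Loan Interest Credit: 9% of the $34,000 excess over $203,600 is $3,060; credit = $5,275 − $3,060 = $2,215.
Total: $1,085 + $4,862 + $4,000 + $2,215 = $12,162.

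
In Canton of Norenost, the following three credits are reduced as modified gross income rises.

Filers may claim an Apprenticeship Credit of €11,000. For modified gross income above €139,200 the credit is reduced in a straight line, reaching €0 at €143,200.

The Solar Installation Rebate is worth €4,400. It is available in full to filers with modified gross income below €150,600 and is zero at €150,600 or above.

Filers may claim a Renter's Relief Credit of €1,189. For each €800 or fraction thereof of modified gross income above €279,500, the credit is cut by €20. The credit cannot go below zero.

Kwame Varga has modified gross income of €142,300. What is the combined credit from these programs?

€8,064

Apprenticeship Credit: €142,300 is €3,100 into a €4,000 phase-out range, leaving 900/4,000 of the credit: €11,000 × 900/4,000 = €2,475.
Solar Installation Rebate: €142,300 is below the €150,600 cutoff, so the full €4,400 applies.
Renter's Relief Credit: €142,300 is at or below the €279,500 threshold, so the full €1,189 applies.
Total: €2,475 + €4,400 + €1,189 = €8,064.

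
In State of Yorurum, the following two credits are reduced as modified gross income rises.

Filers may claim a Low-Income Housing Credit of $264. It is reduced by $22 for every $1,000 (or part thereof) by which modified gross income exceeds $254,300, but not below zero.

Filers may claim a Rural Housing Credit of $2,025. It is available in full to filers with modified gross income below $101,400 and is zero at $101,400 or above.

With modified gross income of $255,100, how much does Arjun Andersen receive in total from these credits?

$242

Low-Income Housing Credit: income exceeds $254,300 by $800, which is 1 full-or-partial $1,000 increment; reduction = 1 × $22 = $22, leaving $242.
Rural Housing Credit: $255,100 meets or exceeds the $101,400 cutoff, so the credit is $0.
Total: $242 + $0 = $242.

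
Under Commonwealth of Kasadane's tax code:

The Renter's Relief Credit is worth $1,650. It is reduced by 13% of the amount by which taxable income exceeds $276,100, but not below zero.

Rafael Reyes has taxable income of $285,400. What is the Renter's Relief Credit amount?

Renter's Relief Credit: 13% of the $9,300 excess over $276,100 is $1,209; credit = $1,650 − $1,209 = $441.

$441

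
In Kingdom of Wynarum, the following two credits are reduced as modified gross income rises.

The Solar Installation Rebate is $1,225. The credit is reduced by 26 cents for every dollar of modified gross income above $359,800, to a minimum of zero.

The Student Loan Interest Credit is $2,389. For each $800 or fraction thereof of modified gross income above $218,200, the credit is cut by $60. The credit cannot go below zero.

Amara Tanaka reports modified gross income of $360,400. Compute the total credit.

Solar Installation Rebate: 26% of the $600 excess over $359,800 is $156; credit = $1,225 − $156 = $1,069.
Student Loan Interest Credit: income exceeds $218,200 by $142,200 → 178 increments × $60 = $10,680 ≥ base, so the credit is $0.
Total: $1,069 + $0 = $1,069.

$1,069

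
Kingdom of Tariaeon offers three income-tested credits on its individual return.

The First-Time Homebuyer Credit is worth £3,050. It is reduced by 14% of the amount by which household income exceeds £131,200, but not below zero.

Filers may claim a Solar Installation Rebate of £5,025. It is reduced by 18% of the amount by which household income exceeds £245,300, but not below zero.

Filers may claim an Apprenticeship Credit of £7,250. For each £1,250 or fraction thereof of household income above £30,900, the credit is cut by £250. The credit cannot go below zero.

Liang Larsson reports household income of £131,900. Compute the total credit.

£7,977

First-Time Homebuyer Credit: 14% of the £700 excess over £131,200 is £98; credit = £3,050 − £98 = £2,952.
Solar Installation Rebate: £131,900 is at or below the £245,300 threshold, so the full £5,025 applies.
Apprenticeship Credit: income exceeds £30,900 by £101,000 → 81 increments × £250 = £20,250 ≥ base, so the credit is £0.
Total: £2,952 + £5,025 + £0 = £7,977.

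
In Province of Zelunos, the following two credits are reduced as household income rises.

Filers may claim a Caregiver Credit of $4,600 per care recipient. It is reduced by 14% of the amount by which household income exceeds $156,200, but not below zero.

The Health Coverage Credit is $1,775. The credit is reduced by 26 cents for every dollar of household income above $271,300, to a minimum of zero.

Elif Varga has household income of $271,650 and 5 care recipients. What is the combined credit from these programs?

Caregiver Credit: base = 5 × $4,600 = $23,000. 14% of the $115,450 excess over $156,200 is $16,163; credit = $23,000 − $16,163 = $6,837.
Health Coverage Credit: 26% of the $350 excess over $271,300 is $91; credit = $1,775 − $91 = $1,684.
Total: $6,837 + $1,684 = $8,521.

$8,521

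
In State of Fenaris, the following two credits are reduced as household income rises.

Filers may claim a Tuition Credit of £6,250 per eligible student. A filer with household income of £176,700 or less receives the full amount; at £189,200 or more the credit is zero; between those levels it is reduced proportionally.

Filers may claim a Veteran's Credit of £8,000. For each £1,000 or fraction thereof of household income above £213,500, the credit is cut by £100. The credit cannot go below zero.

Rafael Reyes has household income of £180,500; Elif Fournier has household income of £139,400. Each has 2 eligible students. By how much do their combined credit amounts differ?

£3,800

Rafael (£180,500): Tuition Credit: base = 2 × £6,250 = £12,500. £180,500 is £3,800 into a £12,500 phase-out range, leaving 8,700/12,500 of the credit: £12,500 × 8,700/12,500 = £8,700. Veteran's Credit: £180,500 is at or below the £213,500 threshold, so the full £8,000 applies. total £8,700 + £8,000 = £16,700
Elif (£139,400): Tuition Credit: base = 2 × £6,250 = £12,500. £139,400 is at or below the £176,700 threshold, so the full £12,500 applies. Veteran's Credit: £139,400 is at or below the £213,500 threshold, so the full £8,000 applies. total £12,500 + £8,000 = £20,500
Difference: |£16,700 − £20,500| = £3,800.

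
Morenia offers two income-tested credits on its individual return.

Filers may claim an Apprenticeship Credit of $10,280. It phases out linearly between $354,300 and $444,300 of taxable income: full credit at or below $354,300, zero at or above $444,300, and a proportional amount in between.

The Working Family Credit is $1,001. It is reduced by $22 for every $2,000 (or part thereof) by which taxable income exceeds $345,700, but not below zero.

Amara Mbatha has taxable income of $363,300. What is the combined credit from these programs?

$10,055

Apprenticeship Credit: $363,300 is $9,000 into a $90,000 phase-out range, leaving 81,000/90,000 of the credit: $10,280 × 81,000/90,000 = $9,252.
Working Family Credit: income exceeds $345,700 by $17,600, which is 9 full-or-partial $2,000 increments; reduction = 9 × $22 = $198, leaving $803.
Total: $9,252 + $803 = $10,055.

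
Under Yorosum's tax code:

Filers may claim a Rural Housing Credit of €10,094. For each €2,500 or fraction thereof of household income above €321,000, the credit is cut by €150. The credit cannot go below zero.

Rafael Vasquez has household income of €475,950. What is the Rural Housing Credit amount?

Rural Housing Credit: income exceeds €321,000 by €154,950, which is 62 full-or-partial €2,500 increments; reduction = 62 × €150 = €9,300, leaving €794.

€794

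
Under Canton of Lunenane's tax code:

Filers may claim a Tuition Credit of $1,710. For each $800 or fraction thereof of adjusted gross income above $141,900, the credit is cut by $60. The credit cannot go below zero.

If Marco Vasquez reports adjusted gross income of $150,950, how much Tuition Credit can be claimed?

$990

Tuition Credit: income exceeds $141,900 by $9,050, which is 12 full-or-partial $800 increments; reduction = 12 × $60 = $720, leaving $990.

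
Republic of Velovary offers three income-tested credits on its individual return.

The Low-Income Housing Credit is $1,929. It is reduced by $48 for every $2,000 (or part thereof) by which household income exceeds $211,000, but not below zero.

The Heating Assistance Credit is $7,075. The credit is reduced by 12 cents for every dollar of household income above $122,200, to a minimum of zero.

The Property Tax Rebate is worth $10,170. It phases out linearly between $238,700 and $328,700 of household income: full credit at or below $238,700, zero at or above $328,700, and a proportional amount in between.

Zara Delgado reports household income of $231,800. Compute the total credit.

Low-Income Housing Credit: income exceeds $211,000 by $20,800, which is 11 full-or-partial $2,000 increments; reduction = 11 × $48 = $528, leaving $1,401.
Heating Assistance Credit: 12% of the $109,600 excess over $122,200 is $13,152 ≥ base, so the credit is $0.
Property Tax Rebate: $231,800 is at or below the $238,700 threshold, so the full $10,170 applies.
Total: $1,401 + $0 + $10,170 = $11,571.

$11,571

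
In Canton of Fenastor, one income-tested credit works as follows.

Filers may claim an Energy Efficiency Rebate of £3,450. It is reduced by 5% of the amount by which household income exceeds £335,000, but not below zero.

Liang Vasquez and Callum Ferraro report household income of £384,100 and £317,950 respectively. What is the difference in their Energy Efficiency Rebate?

£2,455

Liang (£384,100): Energy Efficiency Rebate: 5% of the £49,100 excess over £335,000 is £2,455; credit = £3,450 − £2,455 = £995.
Callum (£317,950): Energy Efficiency Rebate: £317,950 is at or below the £335,000 threshold, so the full £3,450 applies.
Difference: |£995 − £3,450| = £2,455.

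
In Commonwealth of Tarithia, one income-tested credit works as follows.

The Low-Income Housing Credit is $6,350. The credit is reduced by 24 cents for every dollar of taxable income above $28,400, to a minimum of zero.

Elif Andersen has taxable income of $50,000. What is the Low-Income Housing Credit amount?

$1,166

Low-Income Housing Credit: 24% of the $21,600 excess over $28,400 is $5,184; credit = $6,350 − $5,184 = $1,166.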